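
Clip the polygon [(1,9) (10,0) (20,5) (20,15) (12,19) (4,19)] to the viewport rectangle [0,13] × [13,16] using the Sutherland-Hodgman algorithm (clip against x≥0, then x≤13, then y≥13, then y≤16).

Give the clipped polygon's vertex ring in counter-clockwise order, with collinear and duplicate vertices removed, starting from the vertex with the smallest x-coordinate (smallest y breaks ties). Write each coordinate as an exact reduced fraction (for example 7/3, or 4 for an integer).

1. After x ≥ 0: [(1,9) (10,0) (20,5) (20,15) (12,19) (4,19)]
2. After x ≤ 13: [(1,9) (10,0) (13,3/2) (13,37/2) (12,19) (4,19)]
3. After y ≥ 13: [(11/5,13) (13,13) (13,37/2) (12,19) (4,19)]
4. After y ≤ 16: [(31/10,16) (11/5,13) (13,13) (13,16)]
5. Canonical ring: [(11/5,13) (13,13) (13,16) (31/10,16)]

Clipped polygon: [(11/5,13) (13,13) (13,16) (31/10,16)]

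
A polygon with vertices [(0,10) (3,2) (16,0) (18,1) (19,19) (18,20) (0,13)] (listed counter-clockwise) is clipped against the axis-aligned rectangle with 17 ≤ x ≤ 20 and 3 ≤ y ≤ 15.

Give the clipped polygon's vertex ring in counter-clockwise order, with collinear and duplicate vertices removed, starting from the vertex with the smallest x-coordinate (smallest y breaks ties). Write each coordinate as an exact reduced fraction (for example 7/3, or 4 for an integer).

1. After x ≥ 17: [(17,1/2) (18,1) (19,19) (18,20) (17,353/18)]
2. After x ≤ 20: [(17,1/2) (18,1) (19,19) (18,20) (17,353/18)]
3. After y ≥ 3: [(17,3) (163/9,3) (19,19) (18,20) (17,353/18)]
4. After y ≤ 15: [(17,15) (17,3) (163/9,3) (169/9,15)]
5. Canonical ring: [(17,3) (163/9,3) (169/9,15) (17,15)]

Clipped polygon: [(17,3) (163/9,3) (169/9,15) (17,15)]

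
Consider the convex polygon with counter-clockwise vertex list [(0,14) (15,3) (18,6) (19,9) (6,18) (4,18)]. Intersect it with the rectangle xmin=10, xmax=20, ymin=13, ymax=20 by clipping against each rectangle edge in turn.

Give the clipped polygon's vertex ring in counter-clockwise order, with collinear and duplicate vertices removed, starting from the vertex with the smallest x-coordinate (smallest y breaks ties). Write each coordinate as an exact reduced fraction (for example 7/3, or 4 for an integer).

1. After x ≥ 10: [(10,20/3) (15,3) (18,6) (19,9) (10,198/13)]
2. After x ≤ 20: [(10,20/3) (15,3) (18,6) (19,9) (10,198/13)]
3. After y ≥ 13: [(10,13) (119/9,13) (10,198/13)]
4. After y ≤ 20: [(10,13) (119/9,13) (10,198/13)]
5. Canonical ring: [(10,13) (119/9,13) (10,198/13)]

Clipped polygon: [(10,13) (119/9,13) (10,198/13)]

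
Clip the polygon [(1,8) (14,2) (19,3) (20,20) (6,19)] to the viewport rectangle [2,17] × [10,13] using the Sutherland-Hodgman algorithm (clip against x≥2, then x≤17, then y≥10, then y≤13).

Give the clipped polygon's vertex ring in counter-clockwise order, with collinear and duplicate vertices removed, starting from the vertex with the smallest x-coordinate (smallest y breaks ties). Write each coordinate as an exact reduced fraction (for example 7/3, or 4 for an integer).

Clipped polygon: [(2,10) (17,10) (17,13) (36/11,13) (2,51/5)]

1. After x ≥ 2: [(2,51/5) (2,98/13) (14,2) (19,3) (20,20) (6,19)]
2. After x ≤ 17: [(2,51/5) (2,98/13) (14,2) (17,13/5) (17,277/14) (6,19)]
3. After y ≥ 10: [(2,51/5) (2,10) (17,10) (17,277/14) (6,19)]
4. After y ≤ 13: [(36/11,13) (2,51/5) (2,10) (17,10) (17,13)]
5. Canonical ring: [(2,10) (17,10) (17,13) (36/11,13) (2,51/5)]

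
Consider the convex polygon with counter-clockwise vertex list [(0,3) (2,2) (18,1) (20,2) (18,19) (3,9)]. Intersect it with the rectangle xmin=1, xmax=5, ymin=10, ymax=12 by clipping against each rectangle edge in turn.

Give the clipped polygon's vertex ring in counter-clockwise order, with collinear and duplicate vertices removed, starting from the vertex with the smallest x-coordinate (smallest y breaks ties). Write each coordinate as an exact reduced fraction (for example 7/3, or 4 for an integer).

Clipped polygon: [(9/2,10) (5,10) (5,31/3)]

1. After x ≥ 1: [(1,5) (1,5/2) (2,2) (18,1) (20,2) (18,19) (3,9)]
2. After x ≤ 5: [(1,5) (1,5/2) (2,2) (5,29/16) (5,31/3) (3,9)]
3. After y ≥ 10: [(5,10) (5,31/3) (9/2,10)]
4. After y ≤ 12: [(5,10) (5,31/3) (9/2,10)]
5. Canonical ring: [(9/2,10) (5,10) (5,31/3)]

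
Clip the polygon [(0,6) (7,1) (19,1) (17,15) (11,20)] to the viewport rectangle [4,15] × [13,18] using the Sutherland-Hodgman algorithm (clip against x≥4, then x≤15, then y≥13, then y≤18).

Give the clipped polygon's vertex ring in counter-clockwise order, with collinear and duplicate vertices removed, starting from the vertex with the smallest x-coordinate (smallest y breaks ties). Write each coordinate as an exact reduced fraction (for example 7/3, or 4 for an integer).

Clipped polygon: [(11/2,13) (15,13) (15,50/3) (67/5,18) (66/7,18)]

1. After x ≥ 4: [(4,122/11) (4,22/7) (7,1) (19,1) (17,15) (11,20)]
2. After x ≤ 15: [(4,122/11) (4,22/7) (7,1) (15,1) (15,50/3) (11,20)]
3. After y ≥ 13: [(11/2,13) (15,13) (15,50/3) (11,20)]
4. After y ≤ 18: [(66/7,18) (11/2,13) (15,13) (15,50/3) (67/5,18)]
5. Canonical ring: [(11/2,13) (15,13) (15,50/3) (67/5,18) (66/7,18)]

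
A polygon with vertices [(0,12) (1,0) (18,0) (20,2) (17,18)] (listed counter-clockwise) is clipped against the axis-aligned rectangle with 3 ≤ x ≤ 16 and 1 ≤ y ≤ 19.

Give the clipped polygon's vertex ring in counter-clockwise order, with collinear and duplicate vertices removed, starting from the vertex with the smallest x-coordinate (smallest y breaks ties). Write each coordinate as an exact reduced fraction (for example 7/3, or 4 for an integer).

1. After x ≥ 3: [(3,222/17) (3,0) (18,0) (20,2) (17,18)]
2. After x ≤ 16: [(16,300/17) (3,222/17) (3,0) (16,0)]
3. After y ≥ 1: [(16,1) (16,300/17) (3,222/17) (3,1)]
4. After y ≤ 19: [(16,1) (16,300/17) (3,222/17) (3,1)]
5. Canonical ring: [(3,1) (16,1) (16,300/17) (3,222/17)]

Clipped polygon: [(3,1) (16,1) (16,300/17) (3,222/17)]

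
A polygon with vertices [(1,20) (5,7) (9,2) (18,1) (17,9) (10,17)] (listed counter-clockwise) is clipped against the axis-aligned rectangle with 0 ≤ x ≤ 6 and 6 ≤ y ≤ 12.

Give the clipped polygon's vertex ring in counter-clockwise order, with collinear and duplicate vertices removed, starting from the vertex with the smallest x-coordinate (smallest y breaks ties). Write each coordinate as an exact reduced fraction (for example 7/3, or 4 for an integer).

Clipped polygon: [(45/13,12) (5,7) (29/5,6) (6,6) (6,12)]

1. After x ≥ 0: [(1,20) (5,7) (9,2) (18,1) (17,9) (10,17)]
2. After x ≤ 6: [(6,55/3) (1,20) (5,7) (6,23/4)]
3. After y ≥ 6: [(6,6) (6,55/3) (1,20) (5,7) (29/5,6)]
4. After y ≤ 12: [(6,6) (6,12) (45/13,12) (5,7) (29/5,6)]
5. Canonical ring: [(45/13,12) (5,7) (29/5,6) (6,6) (6,12)]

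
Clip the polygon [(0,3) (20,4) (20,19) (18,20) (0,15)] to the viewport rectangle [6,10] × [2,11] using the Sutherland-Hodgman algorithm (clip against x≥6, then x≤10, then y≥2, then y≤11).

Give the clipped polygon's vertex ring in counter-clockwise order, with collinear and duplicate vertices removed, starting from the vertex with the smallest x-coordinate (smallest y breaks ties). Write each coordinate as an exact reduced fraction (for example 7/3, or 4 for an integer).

Clipped polygon: [(6,33/10) (10,7/2) (10,11) (6,11)]

1. After x ≥ 6: [(6,33/10) (20,4) (20,19) (18,20) (6,50/3)]
2. After x ≤ 10: [(6,33/10) (10,7/2) (10,160/9) (6,50/3)]
3. After y ≥ 2: [(6,33/10) (10,7/2) (10,160/9) (6,50/3)]
4. After y ≤ 11: [(6,11) (6,33/10) (10,7/2) (10,11)]
5. Canonical ring: [(6,33/10) (10,7/2) (10,11) (6,11)]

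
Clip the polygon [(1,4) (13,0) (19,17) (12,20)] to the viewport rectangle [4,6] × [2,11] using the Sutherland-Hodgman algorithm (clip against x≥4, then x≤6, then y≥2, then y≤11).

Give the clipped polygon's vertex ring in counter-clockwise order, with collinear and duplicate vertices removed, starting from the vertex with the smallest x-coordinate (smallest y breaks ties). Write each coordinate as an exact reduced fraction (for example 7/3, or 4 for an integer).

Clipped polygon: [(4,3) (6,7/3) (6,11) (93/16,11) (4,92/11)]

1. After x ≥ 4: [(4,92/11) (4,3) (13,0) (19,17) (12,20)]
2. After x ≤ 6: [(6,124/11) (4,92/11) (4,3) (6,7/3)]
3. After y ≥ 2: [(6,124/11) (4,92/11) (4,3) (6,7/3)]
4. After y ≤ 11: [(6,11) (93/16,11) (4,92/11) (4,3) (6,7/3)]
5. Canonical ring: [(4,3) (6,7/3) (6,11) (93/16,11) (4,92/11)]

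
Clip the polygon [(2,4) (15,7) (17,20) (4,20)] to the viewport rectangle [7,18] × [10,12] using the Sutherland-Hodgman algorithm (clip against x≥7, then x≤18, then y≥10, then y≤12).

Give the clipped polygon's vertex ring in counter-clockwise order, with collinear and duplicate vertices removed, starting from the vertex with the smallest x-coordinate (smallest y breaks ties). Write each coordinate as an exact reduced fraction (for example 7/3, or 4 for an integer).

1. After x ≥ 7: [(7,67/13) (15,7) (17,20) (7,20)]
2. After x ≤ 18: [(7,67/13) (15,7) (17,20) (7,20)]
3. After y ≥ 10: [(7,10) (201/13,10) (17,20) (7,20)]
4. After y ≤ 12: [(7,12) (7,10) (201/13,10) (205/13,12)]
5. Canonical ring: [(7,10) (201/13,10) (205/13,12) (7,12)]

Clipped polygon: [(7,10) (201/13,10) (205/13,12) (7,12)]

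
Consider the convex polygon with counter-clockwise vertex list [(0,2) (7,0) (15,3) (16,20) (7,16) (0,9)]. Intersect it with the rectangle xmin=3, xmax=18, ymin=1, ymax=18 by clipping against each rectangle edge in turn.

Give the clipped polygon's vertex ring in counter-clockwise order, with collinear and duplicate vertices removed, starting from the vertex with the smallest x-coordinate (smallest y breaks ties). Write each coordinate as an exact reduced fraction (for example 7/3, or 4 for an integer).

1. After x ≥ 3: [(3,8/7) (7,0) (15,3) (16,20) (7,16) (3,12)]
2. After x ≤ 18: [(3,8/7) (7,0) (15,3) (16,20) (7,16) (3,12)]
3. After y ≥ 1: [(3,8/7) (7/2,1) (29/3,1) (15,3) (16,20) (7,16) (3,12)]
4. After y ≤ 18: [(3,8/7) (7/2,1) (29/3,1) (15,3) (270/17,18) (23/2,18) (7,16) (3,12)]
5. Canonical ring: [(3,8/7) (7/2,1) (29/3,1) (15,3) (270/17,18) (23/2,18) (7,16) (3,12)]

Clipped polygon: [(3,8/7) (7/2,1) (29/3,1) (15,3) (270/17,18) (23/2,18) (7,16) (3,12)]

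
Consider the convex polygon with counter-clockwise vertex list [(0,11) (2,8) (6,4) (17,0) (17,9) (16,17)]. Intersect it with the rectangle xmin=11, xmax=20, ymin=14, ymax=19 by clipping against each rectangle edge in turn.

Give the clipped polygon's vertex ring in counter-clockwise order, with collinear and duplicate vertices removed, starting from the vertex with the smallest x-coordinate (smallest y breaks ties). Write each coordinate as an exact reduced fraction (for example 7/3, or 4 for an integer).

1. After x ≥ 11: [(11,121/8) (11,24/11) (17,0) (17,9) (16,17)]
2. After x ≤ 20: [(11,121/8) (11,24/11) (17,0) (17,9) (16,17)]
3. After y ≥ 14: [(11,121/8) (11,14) (131/8,14) (16,17)]
4. After y ≤ 19: [(11,121/8) (11,14) (131/8,14) (16,17)]
5. Canonical ring: [(11,14) (131/8,14) (16,17) (11,121/8)]

Clipped polygon: [(11,14) (131/8,14) (16,17) (11,121/8)]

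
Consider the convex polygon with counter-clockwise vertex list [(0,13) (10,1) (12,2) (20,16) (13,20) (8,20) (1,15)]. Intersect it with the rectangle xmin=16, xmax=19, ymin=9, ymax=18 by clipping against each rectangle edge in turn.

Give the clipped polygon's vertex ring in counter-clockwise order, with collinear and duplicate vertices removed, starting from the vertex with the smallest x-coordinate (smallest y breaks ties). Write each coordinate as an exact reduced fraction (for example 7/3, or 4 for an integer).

1. After x ≥ 16: [(16,9) (20,16) (16,128/7)]
2. After x ≤ 19: [(16,9) (19,57/4) (19,116/7) (16,128/7)]
3. After y ≥ 9: [(16,9) (19,57/4) (19,116/7) (16,128/7)]
4. After y ≤ 18: [(16,18) (16,9) (19,57/4) (19,116/7) (33/2,18)]
5. Canonical ring: [(16,9) (19,57/4) (19,116/7) (33/2,18) (16,18)]

Clipped polygon: [(16,9) (19,57/4) (19,116/7) (33/2,18) (16,18)]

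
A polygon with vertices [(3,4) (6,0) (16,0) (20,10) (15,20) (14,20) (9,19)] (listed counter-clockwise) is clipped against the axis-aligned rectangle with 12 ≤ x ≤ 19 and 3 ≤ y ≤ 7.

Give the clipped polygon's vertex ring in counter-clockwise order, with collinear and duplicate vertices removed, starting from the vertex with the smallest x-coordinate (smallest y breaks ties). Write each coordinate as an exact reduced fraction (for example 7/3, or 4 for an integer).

1. After x ≥ 12: [(12,0) (16,0) (20,10) (15,20) (14,20) (12,98/5)]
2. After x ≤ 19: [(12,0) (16,0) (19,15/2) (19,12) (15,20) (14,20) (12,98/5)]
3. After y ≥ 3: [(12,3) (86/5,3) (19,15/2) (19,12) (15,20) (14,20) (12,98/5)]
4. After y ≤ 7: [(12,7) (12,3) (86/5,3) (94/5,7)]
5. Canonical ring: [(12,3) (86/5,3) (94/5,7) (12,7)]

Clipped polygon: [(12,3) (86/5,3) (94/5,7) (12,7)]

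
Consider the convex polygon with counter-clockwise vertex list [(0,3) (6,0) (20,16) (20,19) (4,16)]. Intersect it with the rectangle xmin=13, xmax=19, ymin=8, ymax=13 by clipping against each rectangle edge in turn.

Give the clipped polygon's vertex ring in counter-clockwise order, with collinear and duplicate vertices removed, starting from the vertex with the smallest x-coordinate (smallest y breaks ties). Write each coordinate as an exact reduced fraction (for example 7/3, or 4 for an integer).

1. After x ≥ 13: [(13,8) (20,16) (20,19) (13,283/16)]
2. After x ≤ 19: [(13,8) (19,104/7) (19,301/16) (13,283/16)]
3. After y ≥ 8: [(13,8) (19,104/7) (19,301/16) (13,283/16)]
4. After y ≤ 13: [(13,13) (13,8) (139/8,13)]
5. Canonical ring: [(13,8) (139/8,13) (13,13)]

Clipped polygon: [(13,8) (139/8,13) (13,13)]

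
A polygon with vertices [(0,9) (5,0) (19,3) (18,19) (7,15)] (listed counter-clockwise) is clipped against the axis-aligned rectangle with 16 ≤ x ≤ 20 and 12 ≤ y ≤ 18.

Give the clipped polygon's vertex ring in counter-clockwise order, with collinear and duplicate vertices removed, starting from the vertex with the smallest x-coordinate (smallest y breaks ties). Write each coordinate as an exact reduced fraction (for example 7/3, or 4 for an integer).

1. After x ≥ 16: [(16,33/14) (19,3) (18,19) (16,201/11)]
2. After x ≤ 20: [(16,33/14) (19,3) (18,19) (16,201/11)]
3. After y ≥ 12: [(16,12) (295/16,12) (18,19) (16,201/11)]
4. After y ≤ 18: [(16,18) (16,12) (295/16,12) (289/16,18)]
5. Canonical ring: [(16,12) (295/16,12) (289/16,18) (16,18)]

Clipped polygon: [(16,12) (295/16,12) (289/16,18) (16,18)]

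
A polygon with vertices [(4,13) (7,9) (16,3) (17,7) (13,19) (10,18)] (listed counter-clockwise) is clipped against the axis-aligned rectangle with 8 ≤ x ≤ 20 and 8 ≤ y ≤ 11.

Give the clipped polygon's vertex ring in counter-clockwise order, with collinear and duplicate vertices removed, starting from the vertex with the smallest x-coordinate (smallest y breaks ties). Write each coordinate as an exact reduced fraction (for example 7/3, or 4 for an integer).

Clipped polygon: [(8,25/3) (17/2,8) (50/3,8) (47/3,11) (8,11)]

1. After x ≥ 8: [(8,49/3) (8,25/3) (16,3) (17,7) (13,19) (10,18)]
2. After x ≤ 20: [(8,49/3) (8,25/3) (16,3) (17,7) (13,19) (10,18)]
3. After y ≥ 8: [(8,49/3) (8,25/3) (17/2,8) (50/3,8) (13,19) (10,18)]
4. After y ≤ 11: [(8,11) (8,25/3) (17/2,8) (50/3,8) (47/3,11)]
5. Canonical ring: [(8,25/3) (17/2,8) (50/3,8) (47/3,11) (8,11)]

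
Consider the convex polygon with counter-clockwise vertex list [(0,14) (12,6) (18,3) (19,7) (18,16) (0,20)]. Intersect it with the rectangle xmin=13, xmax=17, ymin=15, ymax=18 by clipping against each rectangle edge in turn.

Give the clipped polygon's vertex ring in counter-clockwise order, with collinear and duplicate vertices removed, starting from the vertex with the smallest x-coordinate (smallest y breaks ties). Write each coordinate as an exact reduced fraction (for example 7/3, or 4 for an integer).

1. After x ≥ 13: [(13,11/2) (18,3) (19,7) (18,16) (13,154/9)]
2. After x ≤ 17: [(13,11/2) (17,7/2) (17,146/9) (13,154/9)]
3. After y ≥ 15: [(13,15) (17,15) (17,146/9) (13,154/9)]
4. After y ≤ 18: [(13,15) (17,15) (17,146/9) (13,154/9)]
5. Canonical ring: [(13,15) (17,15) (17,146/9) (13,154/9)]

Clipped polygon: [(13,15) (17,15) (17,146/9) (13,154/9)]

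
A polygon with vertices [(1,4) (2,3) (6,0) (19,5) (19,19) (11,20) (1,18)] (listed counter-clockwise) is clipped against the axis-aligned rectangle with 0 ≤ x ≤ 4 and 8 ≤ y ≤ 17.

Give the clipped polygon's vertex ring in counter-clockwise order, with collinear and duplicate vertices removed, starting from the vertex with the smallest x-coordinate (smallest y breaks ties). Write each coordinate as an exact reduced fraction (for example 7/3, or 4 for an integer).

Clipped polygon: [(1,8) (4,8) (4,17) (1,17)]

1. After x ≥ 0: [(1,4) (2,3) (6,0) (19,5) (19,19) (11,20) (1,18)]
2. After x ≤ 4: [(1,4) (2,3) (4,3/2) (4,93/5) (1,18)]
3. After y ≥ 8: [(1,8) (4,8) (4,93/5) (1,18)]
4. After y ≤ 17: [(1,17) (1,8) (4,8) (4,17)]
5. Canonical ring: [(1,8) (4,8) (4,17) (1,17)]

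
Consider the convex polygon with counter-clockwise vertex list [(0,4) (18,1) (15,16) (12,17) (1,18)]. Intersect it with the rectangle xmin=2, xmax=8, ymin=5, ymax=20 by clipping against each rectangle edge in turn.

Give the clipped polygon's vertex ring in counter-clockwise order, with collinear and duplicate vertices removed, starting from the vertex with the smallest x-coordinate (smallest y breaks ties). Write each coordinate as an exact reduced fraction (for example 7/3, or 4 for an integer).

1. After x ≥ 2: [(2,11/3) (18,1) (15,16) (12,17) (2,197/11)]
2. After x ≤ 8: [(2,11/3) (8,8/3) (8,191/11) (2,197/11)]
3. After y ≥ 5: [(2,5) (8,5) (8,191/11) (2,197/11)]
4. After y ≤ 20: [(2,5) (8,5) (8,191/11) (2,197/11)]
5. Canonical ring: [(2,5) (8,5) (8,191/11) (2,197/11)]

Clipped polygon: [(2,5) (8,5) (8,191/11) (2,197/11)]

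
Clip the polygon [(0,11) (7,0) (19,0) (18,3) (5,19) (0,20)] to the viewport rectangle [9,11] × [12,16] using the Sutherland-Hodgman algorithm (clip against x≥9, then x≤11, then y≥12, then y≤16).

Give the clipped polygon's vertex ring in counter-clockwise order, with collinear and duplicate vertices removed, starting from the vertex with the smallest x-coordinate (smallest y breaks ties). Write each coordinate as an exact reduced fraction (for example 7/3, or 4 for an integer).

Clipped polygon: [(9,12) (171/16,12) (9,183/13)]

1. After x ≥ 9: [(9,0) (19,0) (18,3) (9,183/13)]
2. After x ≤ 11: [(9,0) (11,0) (11,151/13) (9,183/13)]
3. After y ≥ 12: [(9,12) (171/16,12) (9,183/13)]
4. After y ≤ 16: [(9,12) (171/16,12) (9,183/13)]
5. Canonical ring: [(9,12) (171/16,12) (9,183/13)]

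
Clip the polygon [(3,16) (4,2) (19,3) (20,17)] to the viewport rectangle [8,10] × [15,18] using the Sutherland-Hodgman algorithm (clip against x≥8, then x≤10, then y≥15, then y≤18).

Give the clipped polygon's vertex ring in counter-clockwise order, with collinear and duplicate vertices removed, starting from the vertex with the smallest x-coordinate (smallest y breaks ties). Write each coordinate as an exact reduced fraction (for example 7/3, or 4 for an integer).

Clipped polygon: [(8,15) (10,15) (10,279/17) (8,277/17)]

1. After x ≥ 8: [(8,277/17) (8,34/15) (19,3) (20,17)]
2. After x ≤ 10: [(10,279/17) (8,277/17) (8,34/15) (10,12/5)]
3. After y ≥ 15: [(10,15) (10,279/17) (8,277/17) (8,15)]
4. After y ≤ 18: [(10,15) (10,279/17) (8,277/17) (8,15)]
5. Canonical ring: [(8,15) (10,15) (10,279/17) (8,277/17)]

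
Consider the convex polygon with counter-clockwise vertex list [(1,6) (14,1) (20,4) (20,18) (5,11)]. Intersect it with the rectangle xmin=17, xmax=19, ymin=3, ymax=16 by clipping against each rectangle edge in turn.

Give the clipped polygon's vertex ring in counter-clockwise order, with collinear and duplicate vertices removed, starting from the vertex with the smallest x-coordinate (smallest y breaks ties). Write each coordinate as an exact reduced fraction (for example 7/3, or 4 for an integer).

1. After x ≥ 17: [(17,5/2) (20,4) (20,18) (17,83/5)]
2. After x ≤ 19: [(17,5/2) (19,7/2) (19,263/15) (17,83/5)]
3. After y ≥ 3: [(17,3) (18,3) (19,7/2) (19,263/15) (17,83/5)]
4. After y ≤ 16: [(17,16) (17,3) (18,3) (19,7/2) (19,16)]
5. Canonical ring: [(17,3) (18,3) (19,7/2) (19,16) (17,16)]

Clipped polygon: [(17,3) (18,3) (19,7/2) (19,16) (17,16)]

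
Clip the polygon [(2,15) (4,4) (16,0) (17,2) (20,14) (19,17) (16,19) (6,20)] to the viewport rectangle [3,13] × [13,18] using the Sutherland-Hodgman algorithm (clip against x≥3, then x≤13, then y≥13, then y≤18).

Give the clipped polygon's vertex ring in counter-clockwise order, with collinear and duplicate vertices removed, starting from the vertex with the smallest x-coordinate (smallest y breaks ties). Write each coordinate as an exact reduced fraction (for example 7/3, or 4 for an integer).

Clipped polygon: [(3,13) (13,13) (13,18) (22/5,18) (3,65/4)]

1. After x ≥ 3: [(3,65/4) (3,19/2) (4,4) (16,0) (17,2) (20,14) (19,17) (16,19) (6,20)]
2. After x ≤ 13: [(3,65/4) (3,19/2) (4,4) (13,1) (13,193/10) (6,20)]
3. After y ≥ 13: [(3,65/4) (3,13) (13,13) (13,193/10) (6,20)]
4. After y ≤ 18: [(22/5,18) (3,65/4) (3,13) (13,13) (13,18)]
5. Canonical ring: [(3,13) (13,13) (13,18) (22/5,18) (3,65/4)]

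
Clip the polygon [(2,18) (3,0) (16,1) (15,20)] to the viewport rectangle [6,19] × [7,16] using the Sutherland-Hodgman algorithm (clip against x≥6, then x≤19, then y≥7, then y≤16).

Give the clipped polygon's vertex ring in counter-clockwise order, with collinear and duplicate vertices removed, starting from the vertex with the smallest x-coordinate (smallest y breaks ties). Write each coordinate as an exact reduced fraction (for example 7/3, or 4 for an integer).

1. After x ≥ 6: [(6,242/13) (6,3/13) (16,1) (15,20)]
2. After x ≤ 19: [(6,242/13) (6,3/13) (16,1) (15,20)]
3. After y ≥ 7: [(6,242/13) (6,7) (298/19,7) (15,20)]
4. After y ≤ 16: [(6,16) (6,7) (298/19,7) (289/19,16)]
5. Canonical ring: [(6,7) (298/19,7) (289/19,16) (6,16)]

Clipped polygon: [(6,7) (298/19,7) (289/19,16) (6,16)]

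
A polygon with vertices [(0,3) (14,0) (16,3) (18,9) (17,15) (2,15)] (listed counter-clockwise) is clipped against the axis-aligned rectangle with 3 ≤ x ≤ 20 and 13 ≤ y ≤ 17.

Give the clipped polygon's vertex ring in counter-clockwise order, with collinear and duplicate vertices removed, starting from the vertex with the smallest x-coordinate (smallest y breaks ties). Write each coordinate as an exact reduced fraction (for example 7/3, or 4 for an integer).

1. After x ≥ 3: [(3,33/14) (14,0) (16,3) (18,9) (17,15) (3,15)]
2. After x ≤ 20: [(3,33/14) (14,0) (16,3) (18,9) (17,15) (3,15)]
3. After y ≥ 13: [(3,13) (52/3,13) (17,15) (3,15)]
4. After y ≤ 17: [(3,13) (52/3,13) (17,15) (3,15)]
5. Canonical ring: [(3,13) (52/3,13) (17,15) (3,15)]

Clipped polygon: [(3,13) (52/3,13) (17,15) (3,15)]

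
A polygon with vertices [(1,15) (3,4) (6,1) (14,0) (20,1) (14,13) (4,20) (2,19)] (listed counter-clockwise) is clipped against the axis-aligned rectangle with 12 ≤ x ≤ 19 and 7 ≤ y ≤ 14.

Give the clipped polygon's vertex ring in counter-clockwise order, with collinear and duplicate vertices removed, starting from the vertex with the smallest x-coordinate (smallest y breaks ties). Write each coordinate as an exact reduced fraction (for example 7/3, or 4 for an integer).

1. After x ≥ 12: [(12,1/4) (14,0) (20,1) (14,13) (12,72/5)]
2. After x ≤ 19: [(12,1/4) (14,0) (19,5/6) (19,3) (14,13) (12,72/5)]
3. After y ≥ 7: [(12,7) (17,7) (14,13) (12,72/5)]
4. After y ≤ 14: [(12,14) (12,7) (17,7) (14,13) (88/7,14)]
5. Canonical ring: [(12,7) (17,7) (14,13) (88/7,14) (12,14)]

Clipped polygon: [(12,7) (17,7) (14,13) (88/7,14) (12,14)]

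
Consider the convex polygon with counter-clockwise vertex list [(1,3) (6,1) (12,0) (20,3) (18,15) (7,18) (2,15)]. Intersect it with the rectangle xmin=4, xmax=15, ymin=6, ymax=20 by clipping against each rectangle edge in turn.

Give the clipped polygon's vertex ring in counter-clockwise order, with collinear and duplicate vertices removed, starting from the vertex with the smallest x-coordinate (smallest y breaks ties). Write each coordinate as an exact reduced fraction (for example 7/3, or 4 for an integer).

1. After x ≥ 4: [(4,9/5) (6,1) (12,0) (20,3) (18,15) (7,18) (4,81/5)]
2. After x ≤ 15: [(4,9/5) (6,1) (12,0) (15,9/8) (15,174/11) (7,18) (4,81/5)]
3. After y ≥ 6: [(4,6) (15,6) (15,174/11) (7,18) (4,81/5)]
4. After y ≤ 20: [(4,6) (15,6) (15,174/11) (7,18) (4,81/5)]
5. Canonical ring: [(4,6) (15,6) (15,174/11) (7,18) (4,81/5)]

Clipped polygon: [(4,6) (15,6) (15,174/11) (7,18) (4,81/5)]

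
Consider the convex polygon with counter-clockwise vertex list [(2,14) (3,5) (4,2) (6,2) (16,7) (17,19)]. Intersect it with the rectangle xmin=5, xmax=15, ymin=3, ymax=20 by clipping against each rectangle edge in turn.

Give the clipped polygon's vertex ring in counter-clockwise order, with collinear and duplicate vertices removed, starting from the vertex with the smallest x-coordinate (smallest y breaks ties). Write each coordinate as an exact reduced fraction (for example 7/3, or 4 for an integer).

Clipped polygon: [(5,3) (8,3) (15,13/2) (15,55/3) (5,15)]

1. After x ≥ 5: [(5,15) (5,2) (6,2) (16,7) (17,19)]
2. After x ≤ 15: [(15,55/3) (5,15) (5,2) (6,2) (15,13/2)]
3. After y ≥ 3: [(15,55/3) (5,15) (5,3) (8,3) (15,13/2)]
4. After y ≤ 20: [(15,55/3) (5,15) (5,3) (8,3) (15,13/2)]
5. Canonical ring: [(5,3) (8,3) (15,13/2) (15,55/3) (5,15)]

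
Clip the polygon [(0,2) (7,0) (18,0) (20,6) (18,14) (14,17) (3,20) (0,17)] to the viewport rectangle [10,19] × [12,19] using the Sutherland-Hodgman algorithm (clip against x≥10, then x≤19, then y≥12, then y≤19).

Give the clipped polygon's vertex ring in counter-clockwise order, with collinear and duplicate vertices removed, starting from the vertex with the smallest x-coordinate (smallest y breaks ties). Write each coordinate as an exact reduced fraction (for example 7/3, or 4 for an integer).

Clipped polygon: [(10,12) (37/2,12) (18,14) (14,17) (10,199/11)]

1. After x ≥ 10: [(10,0) (18,0) (20,6) (18,14) (14,17) (10,199/11)]
2. After x ≤ 19: [(10,0) (18,0) (19,3) (19,10) (18,14) (14,17) (10,199/11)]
3. After y ≥ 12: [(10,12) (37/2,12) (18,14) (14,17) (10,199/11)]
4. After y ≤ 19: [(10,12) (37/2,12) (18,14) (14,17) (10,199/11)]
5. Canonical ring: [(10,12) (37/2,12) (18,14) (14,17) (10,199/11)]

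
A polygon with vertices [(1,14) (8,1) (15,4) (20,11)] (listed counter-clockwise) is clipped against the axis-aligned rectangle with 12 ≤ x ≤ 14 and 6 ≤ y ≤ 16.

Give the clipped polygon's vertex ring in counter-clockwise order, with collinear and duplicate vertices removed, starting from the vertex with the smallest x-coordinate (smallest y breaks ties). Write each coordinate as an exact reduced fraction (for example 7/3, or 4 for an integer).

Clipped polygon: [(12,6) (14,6) (14,227/19) (12,233/19)]

1. After x ≥ 12: [(12,233/19) (12,19/7) (15,4) (20,11)]
2. After x ≤ 14: [(14,227/19) (12,233/19) (12,19/7) (14,25/7)]
3. After y ≥ 6: [(14,6) (14,227/19) (12,233/19) (12,6)]
4. After y ≤ 16: [(14,6) (14,227/19) (12,233/19) (12,6)]
5. Canonical ring: [(12,6) (14,6) (14,227/19) (12,233/19)]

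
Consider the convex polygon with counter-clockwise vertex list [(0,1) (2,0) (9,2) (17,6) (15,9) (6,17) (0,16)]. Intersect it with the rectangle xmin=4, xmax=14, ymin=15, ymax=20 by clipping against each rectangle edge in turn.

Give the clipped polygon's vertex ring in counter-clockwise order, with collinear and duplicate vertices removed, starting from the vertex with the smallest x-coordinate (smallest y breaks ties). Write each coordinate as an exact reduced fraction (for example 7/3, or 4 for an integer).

Clipped polygon: [(4,15) (33/4,15) (6,17) (4,50/3)]

1. After x ≥ 4: [(4,4/7) (9,2) (17,6) (15,9) (6,17) (4,50/3)]
2. After x ≤ 14: [(4,4/7) (9,2) (14,9/2) (14,89/9) (6,17) (4,50/3)]
3. After y ≥ 15: [(4,15) (33/4,15) (6,17) (4,50/3)]
4. After y ≤ 20: [(4,15) (33/4,15) (6,17) (4,50/3)]
5. Canonical ring: [(4,15) (33/4,15) (6,17) (4,50/3)]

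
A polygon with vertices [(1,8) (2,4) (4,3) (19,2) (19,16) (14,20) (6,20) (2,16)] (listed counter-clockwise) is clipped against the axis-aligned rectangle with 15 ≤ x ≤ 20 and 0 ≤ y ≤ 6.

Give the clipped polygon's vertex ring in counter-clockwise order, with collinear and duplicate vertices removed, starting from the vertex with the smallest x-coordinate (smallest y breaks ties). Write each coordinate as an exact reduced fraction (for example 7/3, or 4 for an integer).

Clipped polygon: [(15,34/15) (19,2) (19,6) (15,6)]

1. After x ≥ 15: [(15,34/15) (19,2) (19,16) (15,96/5)]
2. After x ≤ 20: [(15,34/15) (19,2) (19,16) (15,96/5)]
3. After y ≥ 0: [(15,34/15) (19,2) (19,16) (15,96/5)]
4. After y ≤ 6: [(15,6) (15,34/15) (19,2) (19,6)]
5. Canonical ring: [(15,34/15) (19,2) (19,6) (15,6)]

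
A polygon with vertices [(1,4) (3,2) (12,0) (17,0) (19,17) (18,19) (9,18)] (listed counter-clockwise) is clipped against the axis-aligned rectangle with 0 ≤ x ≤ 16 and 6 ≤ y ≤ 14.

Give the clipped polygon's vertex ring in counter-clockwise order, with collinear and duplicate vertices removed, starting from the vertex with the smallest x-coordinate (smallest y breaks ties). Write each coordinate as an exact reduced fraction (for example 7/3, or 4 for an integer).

Clipped polygon: [(15/7,6) (16,6) (16,14) (47/7,14)]

1. After x ≥ 0: [(1,4) (3,2) (12,0) (17,0) (19,17) (18,19) (9,18)]
2. After x ≤ 16: [(1,4) (3,2) (12,0) (16,0) (16,169/9) (9,18)]
3. After y ≥ 6: [(15/7,6) (16,6) (16,169/9) (9,18)]
4. After y ≤ 14: [(47/7,14) (15/7,6) (16,6) (16,14)]
5. Canonical ring: [(15/7,6) (16,6) (16,14) (47/7,14)]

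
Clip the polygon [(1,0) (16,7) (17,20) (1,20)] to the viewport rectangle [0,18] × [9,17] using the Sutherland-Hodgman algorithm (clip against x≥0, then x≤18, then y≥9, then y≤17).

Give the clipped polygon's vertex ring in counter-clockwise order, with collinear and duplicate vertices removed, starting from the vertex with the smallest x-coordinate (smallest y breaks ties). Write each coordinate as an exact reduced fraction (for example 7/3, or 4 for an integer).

1. After x ≥ 0: [(1,0) (16,7) (17,20) (1,20)]
2. After x ≤ 18: [(1,0) (16,7) (17,20) (1,20)]
3. After y ≥ 9: [(1,9) (210/13,9) (17,20) (1,20)]
4. After y ≤ 17: [(1,17) (1,9) (210/13,9) (218/13,17)]
5. Canonical ring: [(1,9) (210/13,9) (218/13,17) (1,17)]

Clipped polygon: [(1,9) (210/13,9) (218/13,17) (1,17)]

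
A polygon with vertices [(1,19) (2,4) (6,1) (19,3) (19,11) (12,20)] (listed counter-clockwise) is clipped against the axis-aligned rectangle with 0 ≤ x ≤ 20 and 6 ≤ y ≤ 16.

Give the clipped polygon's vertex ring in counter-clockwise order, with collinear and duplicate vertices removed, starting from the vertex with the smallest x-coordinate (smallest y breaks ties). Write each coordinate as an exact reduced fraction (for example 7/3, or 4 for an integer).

Clipped polygon: [(6/5,16) (28/15,6) (19,6) (19,11) (136/9,16)]

1. After x ≥ 0: [(1,19) (2,4) (6,1) (19,3) (19,11) (12,20)]
2. After x ≤ 20: [(1,19) (2,4) (6,1) (19,3) (19,11) (12,20)]
3. After y ≥ 6: [(1,19) (28/15,6) (19,6) (19,11) (12,20)]
4. After y ≤ 16: [(6/5,16) (28/15,6) (19,6) (19,11) (136/9,16)]
5. Canonical ring: [(6/5,16) (28/15,6) (19,6) (19,11) (136/9,16)]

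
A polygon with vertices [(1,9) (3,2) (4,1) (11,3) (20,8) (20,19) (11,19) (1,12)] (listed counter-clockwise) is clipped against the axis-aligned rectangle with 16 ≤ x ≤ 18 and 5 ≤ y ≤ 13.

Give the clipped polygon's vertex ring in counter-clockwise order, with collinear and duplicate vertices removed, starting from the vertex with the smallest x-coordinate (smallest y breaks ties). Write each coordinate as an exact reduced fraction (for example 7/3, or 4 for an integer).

Clipped polygon: [(16,52/9) (18,62/9) (18,13) (16,13)]

1. After x ≥ 16: [(16,52/9) (20,8) (20,19) (16,19)]
2. After x ≤ 18: [(16,52/9) (18,62/9) (18,19) (16,19)]
3. After y ≥ 5: [(16,52/9) (18,62/9) (18,19) (16,19)]
4. After y ≤ 13: [(16,13) (16,52/9) (18,62/9) (18,13)]
5. Canonical ring: [(16,52/9) (18,62/9) (18,13) (16,13)]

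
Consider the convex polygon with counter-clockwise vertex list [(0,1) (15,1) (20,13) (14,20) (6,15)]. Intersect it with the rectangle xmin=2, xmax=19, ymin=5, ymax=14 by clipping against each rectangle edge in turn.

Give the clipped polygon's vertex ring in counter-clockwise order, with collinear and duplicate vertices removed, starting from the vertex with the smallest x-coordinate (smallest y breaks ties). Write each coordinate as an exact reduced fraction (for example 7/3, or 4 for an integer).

Clipped polygon: [(2,5) (50/3,5) (19,53/5) (19,14) (39/7,14) (2,17/3)]

1. After x ≥ 2: [(2,17/3) (2,1) (15,1) (20,13) (14,20) (6,15)]
2. After x ≤ 19: [(2,17/3) (2,1) (15,1) (19,53/5) (19,85/6) (14,20) (6,15)]
3. After y ≥ 5: [(2,17/3) (2,5) (50/3,5) (19,53/5) (19,85/6) (14,20) (6,15)]
4. After y ≤ 14: [(39/7,14) (2,17/3) (2,5) (50/3,5) (19,53/5) (19,14)]
5. Canonical ring: [(2,5) (50/3,5) (19,53/5) (19,14) (39/7,14) (2,17/3)]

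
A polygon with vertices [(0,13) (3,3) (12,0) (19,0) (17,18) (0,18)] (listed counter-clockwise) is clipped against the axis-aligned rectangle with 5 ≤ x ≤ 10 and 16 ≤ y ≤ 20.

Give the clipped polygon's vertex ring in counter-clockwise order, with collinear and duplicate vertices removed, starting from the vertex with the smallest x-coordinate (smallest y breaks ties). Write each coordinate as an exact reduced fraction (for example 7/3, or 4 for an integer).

Clipped polygon: [(5,16) (10,16) (10,18) (5,18)]

1. After x ≥ 5: [(5,7/3) (12,0) (19,0) (17,18) (5,18)]
2. After x ≤ 10: [(5,7/3) (10,2/3) (10,18) (5,18)]
3. After y ≥ 16: [(5,16) (10,16) (10,18) (5,18)]
4. After y ≤ 20: [(5,16) (10,16) (10,18) (5,18)]
5. Canonical ring: [(5,16) (10,16) (10,18) (5,18)]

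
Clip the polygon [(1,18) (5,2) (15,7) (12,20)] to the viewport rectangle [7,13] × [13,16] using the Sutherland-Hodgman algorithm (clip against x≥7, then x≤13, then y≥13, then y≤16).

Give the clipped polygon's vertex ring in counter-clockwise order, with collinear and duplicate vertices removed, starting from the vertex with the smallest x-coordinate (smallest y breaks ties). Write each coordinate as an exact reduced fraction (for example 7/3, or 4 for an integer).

Clipped polygon: [(7,13) (13,13) (13,47/3) (168/13,16) (7,16)]

1. After x ≥ 7: [(7,210/11) (7,3) (15,7) (12,20)]
2. After x ≤ 13: [(7,210/11) (7,3) (13,6) (13,47/3) (12,20)]
3. After y ≥ 13: [(7,210/11) (7,13) (13,13) (13,47/3) (12,20)]
4. After y ≤ 16: [(7,16) (7,13) (13,13) (13,47/3) (168/13,16)]
5. Canonical ring: [(7,13) (13,13) (13,47/3) (168/13,16) (7,16)]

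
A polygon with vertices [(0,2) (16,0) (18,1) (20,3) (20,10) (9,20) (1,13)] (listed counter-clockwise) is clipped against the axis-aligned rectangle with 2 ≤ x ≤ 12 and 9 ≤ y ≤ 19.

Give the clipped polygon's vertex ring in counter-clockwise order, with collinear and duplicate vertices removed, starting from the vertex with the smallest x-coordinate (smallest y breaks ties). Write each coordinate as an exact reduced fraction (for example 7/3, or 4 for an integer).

Clipped polygon: [(2,9) (12,9) (12,190/11) (101/10,19) (55/7,19) (2,111/8)]

1. After x ≥ 2: [(2,7/4) (16,0) (18,1) (20,3) (20,10) (9,20) (2,111/8)]
2. After x ≤ 12: [(2,7/4) (12,1/2) (12,190/11) (9,20) (2,111/8)]
3. After y ≥ 9: [(2,9) (12,9) (12,190/11) (9,20) (2,111/8)]
4. After y ≤ 19: [(2,9) (12,9) (12,190/11) (101/10,19) (55/7,19) (2,111/8)]
5. Canonical ring: [(2,9) (12,9) (12,190/11) (101/10,19) (55/7,19) (2,111/8)]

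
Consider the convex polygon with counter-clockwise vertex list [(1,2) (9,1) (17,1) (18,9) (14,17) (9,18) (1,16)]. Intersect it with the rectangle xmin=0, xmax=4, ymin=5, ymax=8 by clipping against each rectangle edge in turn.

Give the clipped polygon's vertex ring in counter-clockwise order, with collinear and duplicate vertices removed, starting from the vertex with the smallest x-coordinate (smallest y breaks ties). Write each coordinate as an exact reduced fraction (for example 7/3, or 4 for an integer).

Clipped polygon: [(1,5) (4,5) (4,8) (1,8)]

1. After x ≥ 0: [(1,2) (9,1) (17,1) (18,9) (14,17) (9,18) (1,16)]
2. After x ≤ 4: [(1,2) (4,13/8) (4,67/4) (1,16)]
3. After y ≥ 5: [(1,5) (4,5) (4,67/4) (1,16)]
4. After y ≤ 8: [(1,8) (1,5) (4,5) (4,8)]
5. Canonical ring: [(1,5) (4,5) (4,8) (1,8)]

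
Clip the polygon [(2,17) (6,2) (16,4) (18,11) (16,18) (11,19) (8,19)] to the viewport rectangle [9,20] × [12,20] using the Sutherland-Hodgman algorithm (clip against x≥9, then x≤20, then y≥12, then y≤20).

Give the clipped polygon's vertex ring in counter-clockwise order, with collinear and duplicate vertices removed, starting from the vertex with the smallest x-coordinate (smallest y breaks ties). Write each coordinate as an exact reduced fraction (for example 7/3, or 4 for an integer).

1. After x ≥ 9: [(9,13/5) (16,4) (18,11) (16,18) (11,19) (9,19)]
2. After x ≤ 20: [(9,13/5) (16,4) (18,11) (16,18) (11,19) (9,19)]
3. After y ≥ 12: [(9,12) (124/7,12) (16,18) (11,19) (9,19)]
4. After y ≤ 20: [(9,12) (124/7,12) (16,18) (11,19) (9,19)]
5. Canonical ring: [(9,12) (124/7,12) (16,18) (11,19) (9,19)]

Clipped polygon: [(9,12) (124/7,12) (16,18) (11,19) (9,19)]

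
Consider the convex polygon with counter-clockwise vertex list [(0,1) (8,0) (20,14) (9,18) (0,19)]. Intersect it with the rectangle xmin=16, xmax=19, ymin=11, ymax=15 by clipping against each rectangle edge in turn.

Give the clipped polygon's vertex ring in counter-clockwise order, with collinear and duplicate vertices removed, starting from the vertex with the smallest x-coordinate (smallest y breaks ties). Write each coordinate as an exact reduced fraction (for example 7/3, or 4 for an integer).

1. After x ≥ 16: [(16,28/3) (20,14) (16,170/11)]
2. After x ≤ 19: [(16,28/3) (19,77/6) (19,158/11) (16,170/11)]
3. After y ≥ 11: [(16,11) (122/7,11) (19,77/6) (19,158/11) (16,170/11)]
4. After y ≤ 15: [(16,15) (16,11) (122/7,11) (19,77/6) (19,158/11) (69/4,15)]
5. Canonical ring: [(16,11) (122/7,11) (19,77/6) (19,158/11) (69/4,15) (16,15)]

Clipped polygon: [(16,11) (122/7,11) (19,77/6) (19,158/11) (69/4,15) (16,15)]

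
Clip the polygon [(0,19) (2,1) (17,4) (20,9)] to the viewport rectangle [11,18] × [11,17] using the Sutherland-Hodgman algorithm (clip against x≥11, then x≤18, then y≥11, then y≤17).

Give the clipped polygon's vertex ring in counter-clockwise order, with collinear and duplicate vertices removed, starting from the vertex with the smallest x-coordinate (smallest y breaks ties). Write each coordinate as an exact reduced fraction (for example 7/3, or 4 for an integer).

Clipped polygon: [(11,11) (16,11) (11,27/2)]

1. After x ≥ 11: [(11,27/2) (11,14/5) (17,4) (20,9)]
2. After x ≤ 18: [(18,10) (11,27/2) (11,14/5) (17,4) (18,17/3)]
3. After y ≥ 11: [(16,11) (11,27/2) (11,11)]
4. After y ≤ 17: [(16,11) (11,27/2) (11,11)]
5. Canonical ring: [(11,11) (16,11) (11,27/2)]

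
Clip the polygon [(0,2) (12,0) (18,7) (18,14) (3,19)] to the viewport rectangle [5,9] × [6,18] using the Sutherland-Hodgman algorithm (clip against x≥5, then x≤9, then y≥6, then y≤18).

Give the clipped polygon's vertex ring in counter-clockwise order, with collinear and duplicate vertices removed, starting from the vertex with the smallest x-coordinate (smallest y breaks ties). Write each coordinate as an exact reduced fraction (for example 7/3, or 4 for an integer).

Clipped polygon: [(5,6) (9,6) (9,17) (6,18) (5,18)]

1. After x ≥ 5: [(5,7/6) (12,0) (18,7) (18,14) (5,55/3)]
2. After x ≤ 9: [(5,7/6) (9,1/2) (9,17) (5,55/3)]
3. After y ≥ 6: [(5,6) (9,6) (9,17) (5,55/3)]
4. After y ≤ 18: [(5,18) (5,6) (9,6) (9,17) (6,18)]
5. Canonical ring: [(5,6) (9,6) (9,17) (6,18) (5,18)]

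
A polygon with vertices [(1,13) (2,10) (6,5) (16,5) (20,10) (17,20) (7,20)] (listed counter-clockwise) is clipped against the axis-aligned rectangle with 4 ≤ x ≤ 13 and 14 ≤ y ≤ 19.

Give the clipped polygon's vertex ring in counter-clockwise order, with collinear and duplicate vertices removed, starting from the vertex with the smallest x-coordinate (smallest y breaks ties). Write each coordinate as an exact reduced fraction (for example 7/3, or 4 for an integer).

1. After x ≥ 4: [(4,33/2) (4,15/2) (6,5) (16,5) (20,10) (17,20) (7,20)]
2. After x ≤ 13: [(4,33/2) (4,15/2) (6,5) (13,5) (13,20) (7,20)]
3. After y ≥ 14: [(4,33/2) (4,14) (13,14) (13,20) (7,20)]
4. After y ≤ 19: [(43/7,19) (4,33/2) (4,14) (13,14) (13,19)]
5. Canonical ring: [(4,14) (13,14) (13,19) (43/7,19) (4,33/2)]

Clipped polygon: [(4,14) (13,14) (13,19) (43/7,19) (4,33/2)]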